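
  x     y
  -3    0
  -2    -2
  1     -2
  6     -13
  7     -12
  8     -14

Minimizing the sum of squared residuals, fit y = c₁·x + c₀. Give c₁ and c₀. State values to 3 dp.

c₁ = -1.308, c₀ = -3.462

The normal system MᵀM·[c₁, c₀]ᵀ = Mᵀy is [[163, 17]; [17, 6]]·[c₁, c₀]ᵀ = [-272, -43]ᵀ.
det = 163·6 − 17² = 689.
c₁ = ((-272)·6 − 17·(-43))/689 = -17/13; c₀ = (163·(-43) − 17·(-272))/689 = -45/13.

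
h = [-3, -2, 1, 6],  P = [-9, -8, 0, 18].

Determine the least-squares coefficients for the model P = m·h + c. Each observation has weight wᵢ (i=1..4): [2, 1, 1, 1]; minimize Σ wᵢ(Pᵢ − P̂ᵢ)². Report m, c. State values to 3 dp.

m = 3.000, c = -1.000

Sums needed: Σwᵢ·h·h = 59, Σwᵢ·h = -1, Σwᵢ·1 = 5.
And Σwᵢ·h·P = 178, Σwᵢ·P = -8.
Eliminating c: 5·(row 1) − (-1)·(row 2) gives 294·m = 5·178 − (-1)·(-8) = 882, so m = 3.
Then c = ((-8) − (-1)·3)/5 = -1.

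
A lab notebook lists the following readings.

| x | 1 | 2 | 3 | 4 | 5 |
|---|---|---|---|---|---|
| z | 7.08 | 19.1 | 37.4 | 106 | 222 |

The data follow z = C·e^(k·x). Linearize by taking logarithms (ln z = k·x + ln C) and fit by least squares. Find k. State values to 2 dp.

Taking logs, ln z = k·x + ln C, so regress ln z on x.
Over the data: Σx = 15.0000, Σ(x)² = 55.0000, Σln z = 18.5947, Σx·ln z = 64.3888.
Normal system: [[55.0000, 15.0000]; [15.0000, 5]]·[k, ln C]ᵀ = [64.3888, 18.5947]ᵀ.
Slope k = (n·Σx·ln z − Σx·Σln z)/(n·Σ(x)² − (Σx)²) = (5·64.3888 − 15.0000·18.5947)/50.0000 = 0.86046; ln C = (Σln z − k·Σx)/n = 1.13758.

k = 0.86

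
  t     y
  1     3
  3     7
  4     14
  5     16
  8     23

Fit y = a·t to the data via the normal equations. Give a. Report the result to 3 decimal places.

a = 2.991

Compute the Gram sums: Σt·t = 115.
Right-hand side: Σt·y = 344.
Hence a = 344 / 115 ≈ 2.9913.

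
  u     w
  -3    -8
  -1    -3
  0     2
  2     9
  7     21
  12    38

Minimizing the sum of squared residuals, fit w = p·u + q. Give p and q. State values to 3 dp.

p = 3.027, q = 1.256

MᵀM·[p, q]ᵀ = Mᵀw reads: 207·p + 17·q = 648;  17·p + 6·q = 59.
(Σu·u = 207, Σu = 17, Σ1 = 6, Σu·w = 648, Σw = 59.)
det = 207·6 − 17² = 953.
p = (648·6 − 17·59)/953 = 2885/953; q = (207·59 − 17·648)/953 = 1197/953.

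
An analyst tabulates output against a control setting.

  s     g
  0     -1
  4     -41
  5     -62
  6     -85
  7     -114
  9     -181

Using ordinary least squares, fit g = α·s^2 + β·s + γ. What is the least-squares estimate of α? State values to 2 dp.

Forming AᵀA = [[11139, 1477, 207]; [1477, 207, 31]; [207, 31, 6]] and Aᵀg = [-25513, -3411, -484]ᵀ gives AᵀA·[α, β, γ]ᵀ = Aᵀg.
Inverting the 3×3 Gram matrix, [α, β, γ]ᵀ = [-8375/4232, -9389/4232, -1967/2116]ᵀ.

α = -1.98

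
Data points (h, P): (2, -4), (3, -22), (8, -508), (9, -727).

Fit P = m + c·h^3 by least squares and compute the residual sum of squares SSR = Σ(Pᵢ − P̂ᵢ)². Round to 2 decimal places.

SSR = 1.56

From the data, Σ1 = 4, Σh^3 = 1276, Σh^3·h^3 = 794378.
Moment sums: ΣP = -1261, Σh^3·P = -790705.
AᵀA·[m, c]ᵀ = AᵀP becomes [[4, 1276]; [1276, 794378]]·[m, c]ᵀ = [-1261, -790705]ᵀ.
Determinant 4·794378 − 1276² = 1549336.
m = ((-1261)·794378 − 1276·(-790705))/1549336 = 3614461/774668; c = (4·(-790705) − 1276·(-1261))/1549336 = -194223/193667.
Residuals: -497997/774668, 318927/774668, 622899/774668, -443829/774668; SSR = 1206585/774668.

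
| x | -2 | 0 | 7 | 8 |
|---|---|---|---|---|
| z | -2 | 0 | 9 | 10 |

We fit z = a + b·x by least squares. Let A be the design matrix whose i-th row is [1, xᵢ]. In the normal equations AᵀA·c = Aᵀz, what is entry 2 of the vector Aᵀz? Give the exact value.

Entry 2 ↔ basis x, so (Aᵀz)_{2} = Σᵢ (x)·zᵢ = (-2)·(-2) + (0)·(0) + (7)·(9) + (8)·(10) = 147.

147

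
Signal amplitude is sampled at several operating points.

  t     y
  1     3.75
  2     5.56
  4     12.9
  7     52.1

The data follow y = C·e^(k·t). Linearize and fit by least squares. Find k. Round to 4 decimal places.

Let Y = ln y. Fitting Y = k·t + ln C by least squares:
Σt = 14.0000, Σ(t)² = 70.0000, Σln y = 9.5477, Σt·ln y = 42.6540.
Normal system: [[70.0000, 14.0000]; [14.0000, 4]]·[k, ln C]ᵀ = [42.6540, 9.5477]ᵀ.
Solving (det = 84.0000): k = 0.43985, ln C = 0.84745.

k = 0.4399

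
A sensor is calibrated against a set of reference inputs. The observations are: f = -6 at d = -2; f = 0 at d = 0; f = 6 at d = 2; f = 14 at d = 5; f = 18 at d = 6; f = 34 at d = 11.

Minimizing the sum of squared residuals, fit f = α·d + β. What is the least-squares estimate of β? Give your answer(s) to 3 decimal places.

Forming XᵀX = [[190, 22]; [22, 6]] and Xᵀf = [576, 66]ᵀ gives XᵀX·[α, β]ᵀ = Xᵀf.
Eliminating β: 6·(row 1) − 22·(row 2) gives 656·α = 6·576 − 22·66 = 2004, so α = 501/164.
Then β = (66 − 22·(501/164))/6 = -33/164.

β = -0.201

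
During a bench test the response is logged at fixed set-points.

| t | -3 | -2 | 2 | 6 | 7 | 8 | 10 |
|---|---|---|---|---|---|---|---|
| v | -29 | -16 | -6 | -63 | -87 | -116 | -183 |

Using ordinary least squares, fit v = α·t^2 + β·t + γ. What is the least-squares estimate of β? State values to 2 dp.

The normal equations are: 17906·α + 2044·β + 266·γ = -32604;  2044·α + 266·β + 28·γ = -3638;  266·α + 28·β + 7·γ = -500.
Inverting the 3×3 Gram matrix, [α, β, γ]ᵀ = [-17492/8589, 2851/1227, -9544/2863]ᵀ.

β = 2.32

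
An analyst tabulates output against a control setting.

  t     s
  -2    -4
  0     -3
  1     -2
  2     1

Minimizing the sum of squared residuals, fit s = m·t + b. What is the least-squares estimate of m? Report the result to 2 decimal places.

Entries of AᵀA: Σt·t = 9, Σt = 1, Σ1 = 4.
And Σt·s = 8, Σs = -8.
Normal equations: [[9, 1]; [1, 4]]·[m, b]ᵀ = [8, -8]ᵀ.
det = 9·4 − 1² = 35.
m = (8·4 − 1·(-8))/35 = 8/7; b = (9·(-8) − 1·8)/35 = -16/7.

m = 1.14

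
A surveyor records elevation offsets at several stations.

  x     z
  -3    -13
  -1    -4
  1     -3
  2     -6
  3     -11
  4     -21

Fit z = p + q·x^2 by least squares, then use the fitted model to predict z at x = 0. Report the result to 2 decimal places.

With design matrix M, MᵀM = [[6, 40]; [40, 436]] and Mᵀz = [-58, -583]ᵀ.
Δ = 6·436 − 40² = 1016.
p = ((-58)·436 − 40·(-583))/1016 = -246/127; q = (6·(-583) − 40·(-58))/1016 = -589/508.
At x = 0: ẑ = (-246/127)·(1) + (-589/508)·(0) = -246/127.

ẑ = -1.94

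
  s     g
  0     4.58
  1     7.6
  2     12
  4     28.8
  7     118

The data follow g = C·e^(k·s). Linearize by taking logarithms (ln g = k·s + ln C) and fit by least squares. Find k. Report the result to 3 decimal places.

k = 0.460

Taking logs, ln g = k·s + ln C, so regress ln g on s.
AᵀA = [[70.0000, 14.0000]; [14.0000, 5]], rhs = [53.8343, 14.1658]ᵀ  (here Σs = 14.0000, Σ(s)² = 70.0000, Σln g = 14.1658, Σs·ln g = 53.8343).
Slope k = (n·Σs·ln g − Σs·Σln g)/(n·Σ(s)² − (Σs)²) = (5·53.8343 − 14.0000·14.1658)/154.0000 = 0.46006; ln C = (Σln g − k·Σs)/n = 1.54498.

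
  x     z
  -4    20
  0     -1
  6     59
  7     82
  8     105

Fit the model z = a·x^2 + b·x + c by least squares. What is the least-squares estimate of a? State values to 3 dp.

a = 1.554

Sums needed: Σx^2·x^2 = 8049, Σx^2·x = 1007, Σx^2 = 165, Σx·x = 165, Σx = 17, Σ1 = 5.
Right-hand side: Σx^2·z = 13182, Σx·z = 1688, Σz = 265.
Solving the 3×3 system (Gaussian elimination) gives a = 311611/200582, b = 176115/200582, c = -125554/100291.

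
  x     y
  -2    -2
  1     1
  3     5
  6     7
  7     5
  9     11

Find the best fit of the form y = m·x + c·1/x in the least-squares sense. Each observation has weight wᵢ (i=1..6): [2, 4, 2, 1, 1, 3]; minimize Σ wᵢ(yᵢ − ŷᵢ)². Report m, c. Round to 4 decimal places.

Setting ∂/∂m … = 0 gives: 358·m + 13·c = 416;  13·m + (25441/5292)·c = 625/42.
Δ = 358·(25441/5292) − 13² = 4106765/2646.
m = (416·(25441/5292) − 13·(625/42))/(4106765/2646) = 367681/315905; c = (358·(625/42) − 13·416)/(4106765/2646) = -213318/4106765.

m = 1.1639, c = -0.0519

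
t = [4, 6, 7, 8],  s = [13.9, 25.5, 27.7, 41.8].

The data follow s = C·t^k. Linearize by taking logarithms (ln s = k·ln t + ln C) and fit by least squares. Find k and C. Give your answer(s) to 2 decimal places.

k = 1.48, C = 1.75

Let Y = ln s. Fitting Y = k·ln t + ln C by least squares:
Σln t = 7.2034, Σ(ln t)² = 13.2429, Σln s = 12.9249, Σln t·ln s = 23.6771.
Normal system: [[13.2429, 7.2034]; [7.2034, 4]]·[k, ln C]ᵀ = [23.6771, 12.9249]ᵀ.
Δ = 13.2429·4 − (7.2034)² = 1.0824; k = (23.6771·4 − 7.2034·12.9249)/1.0824 = 1.48280, ln C = (13.2429·12.9249 − 7.2034·23.6771)/1.0824 = 0.56093, so C = exp(0.56093) = 1.75229.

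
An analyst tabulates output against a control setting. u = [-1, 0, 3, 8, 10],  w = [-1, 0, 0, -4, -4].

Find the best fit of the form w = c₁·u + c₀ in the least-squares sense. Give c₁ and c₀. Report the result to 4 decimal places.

c₁ = -0.3723, c₀ = -0.3106

Forming AᵀA = [[174, 20]; [20, 5]] and Aᵀw = [-71, -9]ᵀ gives AᵀA·[c₁, c₀]ᵀ = Aᵀw.
Δ = 174·5 − 20² = 470.
c₁ = ((-71)·5 − 20·(-9))/470 = -35/94; c₀ = (174·(-9) − 20·(-71))/470 = -73/235.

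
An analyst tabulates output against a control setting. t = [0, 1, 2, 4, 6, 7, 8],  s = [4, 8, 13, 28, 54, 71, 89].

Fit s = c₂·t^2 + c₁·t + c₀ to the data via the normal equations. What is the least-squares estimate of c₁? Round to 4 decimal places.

Forming XᵀX = [[8066, 1144, 170]; [1144, 170, 28]; [170, 28, 7]] and Xᵀs = [11627, 1679, 267]ᵀ gives XᵀX·[c₂, c₁, c₀]ᵀ = Xᵀs.
Inverting the 3×3 Gram matrix, [c₂, c₁, c₀]ᵀ = [1783/1578, 68423/45762, 36010/7627]ᵀ.

c₁ = 1.4952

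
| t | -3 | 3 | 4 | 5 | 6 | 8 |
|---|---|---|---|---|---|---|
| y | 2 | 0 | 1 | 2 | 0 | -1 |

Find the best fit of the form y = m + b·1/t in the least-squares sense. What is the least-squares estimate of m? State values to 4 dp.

Compute the Gram sums: Σ1 = 6, Σ1/t = 89/120, Σ1/t·1/t = 589/1600.
Moment sums: Σy = 4, Σ1/t·y = -17/120.
Normal equations: [[6, 89/120]; [89/120, 589/1600]]·[m, b]ᵀ = [4, -17/120]ᵀ.
det = 6·(589/1600) − (89/120)² = 4777/2880.
m = (4·(589/1600) − (89/120)·(-17/120))/(4777/2880) = 22717/23885; b = (6·(-17/120) − (89/120)·4)/(4777/2880) = -10992/4777.

m = 0.9511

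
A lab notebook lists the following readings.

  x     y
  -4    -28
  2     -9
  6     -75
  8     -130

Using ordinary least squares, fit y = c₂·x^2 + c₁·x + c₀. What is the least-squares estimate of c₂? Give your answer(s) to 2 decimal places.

c₂ = -1.94

Entries of MᵀM: Σx^2·x^2 = 5664, Σx^2·x = 672, Σx^2 = 120, Σx·x = 120, Σx = 12, Σ1 = 4.
Moment sums: Σx^2·y = -11504, Σx·y = -1396, Σy = -242.
MᵀM·[c₂, c₁, c₀]ᵀ = Mᵀy becomes [[5664, 672, 120]; [672, 120, 12]; [120, 12, 4]]·[c₂, c₁, c₀]ᵀ = [-11504, -1396, -242]ᵀ.
Solving the 3×3 system (Gaussian elimination) gives c₂ = -64/33, c₁ = -17/22, c₀ = 0.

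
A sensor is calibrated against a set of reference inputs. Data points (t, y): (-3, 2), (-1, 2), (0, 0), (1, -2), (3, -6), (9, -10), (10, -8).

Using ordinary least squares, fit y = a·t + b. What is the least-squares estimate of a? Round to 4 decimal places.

The normal equations are: 201·a + 19·b = -198;  19·a + 7·b = -22.
(Σt·t = 201, Σt = 19, Σ1 = 7, Σt·y = -198, Σy = -22.)
Determinant 201·7 − 19² = 1046.
a = ((-198)·7 − 19·(-22))/1046 = -484/523; b = (201·(-22) − 19·(-198))/1046 = -330/523.

a = -0.9254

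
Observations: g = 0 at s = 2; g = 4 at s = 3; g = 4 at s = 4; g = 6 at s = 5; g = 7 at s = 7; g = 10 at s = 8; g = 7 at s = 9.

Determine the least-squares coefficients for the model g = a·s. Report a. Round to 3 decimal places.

Normal-equation sums: Σs·s = 248.
Right-hand side: Σs·g = 250.
Hence a = 250 / 248 ≈ 1.00806.

a = 1.008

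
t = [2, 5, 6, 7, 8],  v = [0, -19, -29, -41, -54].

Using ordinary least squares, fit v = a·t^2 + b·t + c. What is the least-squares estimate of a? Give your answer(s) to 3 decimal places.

a = -0.882

The normal system MᵀM·[a, b, c]ᵀ = Mᵀv is [[8434, 1204, 178]; [1204, 178, 28]; [178, 28, 5]]·[a, b, c]ᵀ = [-6984, -988, -143]ᵀ.
Row-reducing yields a = -1685/1911, b = -58/273, c = 195/49.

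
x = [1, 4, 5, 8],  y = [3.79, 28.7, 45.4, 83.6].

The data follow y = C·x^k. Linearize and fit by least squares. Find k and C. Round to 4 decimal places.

Let Y = ln y. Fitting Y = k·ln x + ln C by least squares:
AᵀA = [[8.8362, 5.0752]; [5.0752, 4]], rhs = [19.9982, 12.9308]ᵀ  (here Σln x = 5.0752, Σ(ln x)² = 8.8362, Σln y = 12.9308, Σln x·ln y = 19.9982).
Δ = 8.8362·4 − (5.0752)² = 9.5873; k = (19.9982·4 − 5.0752·12.9308)/9.5873 = 1.49849, ln C = (8.8362·12.9308 − 5.0752·19.9982)/9.5873 = 1.33143, so C = exp(1.33143) = 3.78644.

k = 1.4985, C = 3.7864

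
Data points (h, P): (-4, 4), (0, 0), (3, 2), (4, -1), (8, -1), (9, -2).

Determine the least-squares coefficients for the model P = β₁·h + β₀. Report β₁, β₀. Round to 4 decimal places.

β₁ = -0.3911, β₀ = 1.6369

The normal equations are: 186·β₁ + 20·β₀ = -40;  20·β₁ + 6·β₀ = 2.
Determinant 186·6 − 20² = 716.
β₁ = ((-40)·6 − 20·2)/716 = -70/179; β₀ = (186·2 − 20·(-40))/716 = 293/179.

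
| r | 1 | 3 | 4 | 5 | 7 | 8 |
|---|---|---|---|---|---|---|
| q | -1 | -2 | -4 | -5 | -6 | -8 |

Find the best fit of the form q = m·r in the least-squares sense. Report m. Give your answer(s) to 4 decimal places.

m = -0.9390

The normal equations are: 164·m = -154.
m = (-154)/164 = -0.939024.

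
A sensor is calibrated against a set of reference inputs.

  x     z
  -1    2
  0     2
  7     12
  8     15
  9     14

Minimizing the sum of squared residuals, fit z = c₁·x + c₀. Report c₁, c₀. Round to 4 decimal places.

From the data, Σx·x = 195, Σx = 23, Σ1 = 5.
Moment sums: Σx·z = 328, Σz = 45.
So AᵀA·[c₁, c₀]ᵀ = Aᵀz: [[195, 23]; [23, 5]]·[c₁, c₀]ᵀ = [328, 45]ᵀ.
Eliminating c₀: 5·(row 1) − 23·(row 2) gives 446·c₁ = 5·328 − 23·45 = 605, so c₁ = 605/446.
Then c₀ = (45 − 23·(605/446))/5 = 1231/446.

c₁ = 1.3565, c₀ = 2.7601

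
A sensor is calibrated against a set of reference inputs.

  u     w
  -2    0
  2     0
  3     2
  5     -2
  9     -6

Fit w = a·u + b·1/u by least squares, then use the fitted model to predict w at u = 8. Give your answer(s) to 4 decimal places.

Normal-equation sums: Σu·u = 123, Σu·1/u = 5, Σ1/u·1/u = 2687/4050.
Right-hand side: Σu·w = -58, Σ1/u·w = -2/5.
So AᵀA·[a, b]ᵀ = Aᵀw: [[123, 5]; [5, 2687/4050]]·[a, b]ᵀ = [-58, -2/5]ᵀ.
Δ = 123·(2687/4050) − 5² = 76417/1350.
a = ((-58)·(2687/4050) − 5·(-2/5))/(76417/1350) = -147746/229251; b = (123·(-2/5) − 5·(-58))/(76417/1350) = 325080/76417.
At u = 8: ŵ = (-147746/229251)·(8) + (325080/76417)·(1/8) = -1060063/229251.

ŵ = -4.6240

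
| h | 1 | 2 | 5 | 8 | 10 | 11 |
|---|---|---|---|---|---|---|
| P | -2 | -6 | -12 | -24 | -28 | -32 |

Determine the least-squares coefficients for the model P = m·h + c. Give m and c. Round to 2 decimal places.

Entries of MᵀM: Σh·h = 315, Σh = 37, Σ1 = 6.
Right-hand side: Σh·P = -898, ΣP = -104.
So MᵀM·[m, c]ᵀ = MᵀP: [[315, 37]; [37, 6]]·[m, c]ᵀ = [-898, -104]ᵀ.
det = 315·6 − 37² = 521.
m = ((-898)·6 − 37·(-104))/521 = -1540/521; c = (315·(-104) − 37·(-898))/521 = 466/521.

m = -2.96, c = 0.89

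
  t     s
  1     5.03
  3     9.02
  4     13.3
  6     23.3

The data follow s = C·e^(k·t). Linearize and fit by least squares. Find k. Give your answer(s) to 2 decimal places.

k = 0.31

Linearized form: ln s = k·t + ln C. From the 4 transformed points,
XᵀX = [[62.0000, 14.0000]; [14.0000, 4]], rhs = [37.4555, 9.5511]ᵀ  (here Σt = 14.0000, Σ(t)² = 62.0000, Σln s = 9.5511, Σt·ln s = 37.4555).
Δ = 62.0000·4 − (14.0000)² = 52.0000; k = (37.4555·4 − 14.0000·9.5511)/52.0000 = 0.30975, ln C = (62.0000·9.5511 − 14.0000·37.4555)/52.0000 = 1.30365.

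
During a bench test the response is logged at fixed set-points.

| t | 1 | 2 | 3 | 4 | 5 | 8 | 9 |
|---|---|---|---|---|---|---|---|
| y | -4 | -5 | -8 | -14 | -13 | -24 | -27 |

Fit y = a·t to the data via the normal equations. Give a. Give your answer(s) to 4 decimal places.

Sums needed: Σt·t = 200.
And Σt·y = -594.
So AᵀA·[a]ᵀ = Aᵀy: [[200]]·[a]ᵀ = [-594]ᵀ.
Hence a = -594 / 200 ≈ -2.97.

a = -2.9700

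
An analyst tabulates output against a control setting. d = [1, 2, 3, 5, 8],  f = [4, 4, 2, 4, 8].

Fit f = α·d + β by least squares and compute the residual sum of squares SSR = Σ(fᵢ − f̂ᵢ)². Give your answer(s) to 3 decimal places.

Entries of AᵀA: Σd·d = 103, Σd = 19, Σ1 = 5.
And Σd·f = 102, Σf = 22.
Normal equations: [[103, 19]; [19, 5]]·[α, β]ᵀ = [102, 22]ᵀ.
Δ = 103·5 − 19² = 154.
α = (102·5 − 19·22)/154 = 46/77; β = (103·22 − 19·102)/154 = 164/77.
Residuals: 14/11, 52/77, -148/77, -86/77, 12/11; SSR = 632/77.

SSR = 8.208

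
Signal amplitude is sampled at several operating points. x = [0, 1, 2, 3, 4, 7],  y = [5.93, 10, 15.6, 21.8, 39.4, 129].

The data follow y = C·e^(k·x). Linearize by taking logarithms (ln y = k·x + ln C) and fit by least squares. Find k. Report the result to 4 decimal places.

k = 0.4377

Taking logs, ln y = k·x + ln C, so regress ln y on x.
Sums: Σx = 17.0000, Σ(x)² = 79.0000, Σln y = 18.4454, Σx·ln y = 65.7566.
Normal system: [[79.0000, 17.0000]; [17.0000, 6]]·[k, ln C]ᵀ = [65.7566, 18.4454]ᵀ.
Solving (det = 185.0000): k = 0.43767, ln C = 1.83417.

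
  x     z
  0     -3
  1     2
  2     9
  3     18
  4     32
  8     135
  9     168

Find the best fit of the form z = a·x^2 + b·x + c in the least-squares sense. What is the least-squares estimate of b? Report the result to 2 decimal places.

b = 0.75

From the data, Σx^2·x^2 = 11011, Σx^2·x = 1341, Σx^2 = 175, Σx·x = 175, Σx = 27, Σ1 = 7.
Moment sums: Σx^2·z = 22960, Σx·z = 2794, Σz = 361.
So MᵀM·[a, b, c]ᵀ = Mᵀz: [[11011, 1341, 175]; [1341, 175, 27]; [175, 27, 7]]·[a, b, c]ᵀ = [22960, 2794, 361]ᵀ.
Solving the 3×3 system (Gaussian elimination) gives a = 62939/31094, b = 3353/4442, c = -30222/15547.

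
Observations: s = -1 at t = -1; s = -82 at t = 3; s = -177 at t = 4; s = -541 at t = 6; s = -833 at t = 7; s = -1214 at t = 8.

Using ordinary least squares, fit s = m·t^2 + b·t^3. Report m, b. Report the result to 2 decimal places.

The normal equations are: 8131·m + 58617·b = -141560;  58617·m + 431275·b = -1037684.
Eliminating b: 431275·(row 1) − 58617·(row 2) gives 70744336·m = 431275·(-141560) − 58617·(-1037684) = -225365972, so m = -4333961/1360468.
Then b = ((-1037684) − 58617·(-4333961/1360468))/431275 = -34896521/17686084.

m = -3.19, b = -1.97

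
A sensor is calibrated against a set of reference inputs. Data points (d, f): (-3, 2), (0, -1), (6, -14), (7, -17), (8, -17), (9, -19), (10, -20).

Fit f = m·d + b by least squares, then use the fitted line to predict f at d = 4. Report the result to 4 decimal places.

AᵀA·[m, b]ᵀ = Aᵀf reads: 339·m + 37·b = -716;  37·m + 7·b = -86.
(Σd·d = 339, Σd = 37, Σ1 = 7, Σd·f = -716, Σf = -86.)
Eliminating b: 7·(row 1) − 37·(row 2) gives 1004·m = 7·(-716) − 37·(-86) = -1830, so m = -915/502.
Then b = ((-86) − 37·(-915/502))/7 = -1331/502.
At d = 4: f̂ = (-915/502)·(4) + (-1331/502)·(1) = -4991/502.

f̂ = -9.9422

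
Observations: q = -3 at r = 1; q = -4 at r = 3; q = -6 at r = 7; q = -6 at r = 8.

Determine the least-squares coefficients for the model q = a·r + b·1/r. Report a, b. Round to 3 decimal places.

Forming AᵀA = [[123, 4]; [4, 32377/28224]] and Aᵀq = [-105, -499/84]ᵀ gives AᵀA·[a, b]ᵀ = Aᵀq.
det = 123·(32377/28224) − 4² = 1176929/9408.
a = ((-105)·(32377/28224) − 4·(-499/84))/(1176929/9408) = -909643/1176929; b = (123·(-499/84) − 4·(-105))/(1176929/9408) = -2922864/1176929.

a = -0.773, b = -2.483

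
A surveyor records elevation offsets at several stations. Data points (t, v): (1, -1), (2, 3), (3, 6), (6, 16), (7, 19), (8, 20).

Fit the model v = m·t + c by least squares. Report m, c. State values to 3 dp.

The normal equations are: 163·m + 27·c = 412;  27·m + 6·c = 63.
det = 163·6 − 27² = 249.
m = (412·6 − 27·63)/249 = 257/83; c = (163·63 − 27·412)/249 = -285/83.

m = 3.096, c = -3.434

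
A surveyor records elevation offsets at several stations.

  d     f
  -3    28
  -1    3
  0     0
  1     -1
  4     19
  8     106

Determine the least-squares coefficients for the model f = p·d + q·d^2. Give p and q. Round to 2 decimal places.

The normal system AᵀA·[p, q]ᵀ = Aᵀf is [[91, 549]; [549, 4435]]·[p, q]ᵀ = [836, 7342]ᵀ.
det = 91·4435 − 549² = 102184.
p = (836·4435 − 549·7342)/102184 = -161549/51092; q = (91·7342 − 549·836)/102184 = 104579/51092.

p = -3.16, q = 2.05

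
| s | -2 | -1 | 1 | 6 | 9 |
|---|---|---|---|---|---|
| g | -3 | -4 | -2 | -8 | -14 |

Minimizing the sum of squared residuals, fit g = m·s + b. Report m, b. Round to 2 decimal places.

m = -0.96, b = -3.71

Compute the Gram sums: Σs·s = 123, Σs = 13, Σ1 = 5.
For Aᵀg: Σs·g = -166, Σg = -31.
AᵀA·[m, b]ᵀ = Aᵀg becomes [[123, 13]; [13, 5]]·[m, b]ᵀ = [-166, -31]ᵀ.
det = 123·5 − 13² = 446.
m = ((-166)·5 − 13·(-31))/446 = -427/446; b = (123·(-31) − 13·(-166))/446 = -1655/446.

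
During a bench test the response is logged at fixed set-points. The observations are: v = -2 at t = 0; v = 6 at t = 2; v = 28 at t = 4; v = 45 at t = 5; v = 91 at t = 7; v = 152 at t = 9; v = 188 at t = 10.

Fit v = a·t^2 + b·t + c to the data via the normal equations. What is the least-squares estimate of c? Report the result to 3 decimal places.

c = -1.817

The normal system MᵀM·[a, b, c]ᵀ = Mᵀv is [[19859, 2269, 275]; [2269, 275, 37]; [275, 37, 7]]·[a, b, c]ᵀ = [37168, 4234, 508]ᵀ.
Solving the 3×3 system (Gaussian elimination) gives a = 91045/47544, b = -7577/47544, c = -14397/7924.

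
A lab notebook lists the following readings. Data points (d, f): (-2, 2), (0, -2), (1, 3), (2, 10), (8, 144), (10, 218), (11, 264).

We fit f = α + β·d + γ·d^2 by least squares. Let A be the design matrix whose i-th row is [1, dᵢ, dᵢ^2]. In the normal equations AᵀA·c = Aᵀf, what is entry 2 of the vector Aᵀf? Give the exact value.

Entry 2 ↔ basis d, so (Aᵀf)_{2} = Σᵢ (d)·fᵢ = (-2)·(2) + (0)·(-2) + (1)·(3) + (2)·(10) + (8)·(144) + (10)·(218) + (11)·(264) = 6255.

6255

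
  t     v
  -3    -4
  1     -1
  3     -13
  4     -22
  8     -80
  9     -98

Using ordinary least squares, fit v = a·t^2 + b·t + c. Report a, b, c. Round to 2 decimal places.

The normal system XᵀX·[a, b, c]ᵀ = Xᵀv is [[11076, 1306, 180]; [1306, 180, 22]; [180, 22, 6]]·[a, b, c]ᵀ = [-13564, -1638, -218]ᵀ.
Solving the 3×3 system (Gaussian elimination) gives a = -116954/109875, b = -55692/36625, c = 129107/109875.

a = -1.06, b = -1.52, c = 1.18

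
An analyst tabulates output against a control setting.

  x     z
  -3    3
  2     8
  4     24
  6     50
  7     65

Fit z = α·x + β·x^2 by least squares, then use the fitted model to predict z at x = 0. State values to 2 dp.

ẑ = 0.00

Compute the Gram sums: Σx·x = 114, Σx·x^2 = 604, Σx^2·x^2 = 4050.
And Σx·z = 858, Σx^2·z = 5428.
MᵀM·[α, β]ᵀ = Mᵀz becomes [[114, 604]; [604, 4050]]·[α, β]ᵀ = [858, 5428]ᵀ.
Δ = 114·4050 − 604² = 96884.
α = (858·4050 − 604·5428)/96884 = 49097/24221; β = (114·5428 − 604·858)/96884 = 25140/24221.
At x = 0: ẑ = (49097/24221)·(0) + (25140/24221)·(0) = 0.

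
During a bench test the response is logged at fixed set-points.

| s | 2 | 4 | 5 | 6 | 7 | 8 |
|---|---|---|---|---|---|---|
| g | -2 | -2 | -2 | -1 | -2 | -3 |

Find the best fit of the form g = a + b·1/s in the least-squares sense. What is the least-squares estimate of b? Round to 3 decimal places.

b = 0.430

Entries of AᵀA: Σ1 = 6, Σ1/s = 1163/840, Σ1/s·1/s = 293749/705600.
For Aᵀg: Σg = -12, Σ1/s·g = -2291/840.
det = 6·(293749/705600) − (1163/840)² = 16397/28224.
a = ((-12)·(293749/705600) − (1163/840)·(-2291/840))/(16397/28224) = -172111/81985; b = (6·(-2291/840) − (1163/840)·(-12))/(16397/28224) = 7056/16397.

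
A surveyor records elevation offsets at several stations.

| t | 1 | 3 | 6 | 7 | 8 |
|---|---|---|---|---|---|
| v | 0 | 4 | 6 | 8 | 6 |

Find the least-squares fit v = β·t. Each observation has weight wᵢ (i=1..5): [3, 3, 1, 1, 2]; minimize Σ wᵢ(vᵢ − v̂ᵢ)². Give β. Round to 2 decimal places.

From the data, Σwᵢ·t·t = 243.
For AᵀWv: Σwᵢ·t·v = 224.
So AᵀWA·[β]ᵀ = AᵀWv: [[243]]·[β]ᵀ = [224]ᵀ.
Hence β = 224 / 243 ≈ 0.921811.

β = 0.92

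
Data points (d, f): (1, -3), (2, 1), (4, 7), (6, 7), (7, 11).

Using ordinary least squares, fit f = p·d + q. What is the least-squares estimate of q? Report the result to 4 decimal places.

q = -3.7077

The normal equations are: 106·p + 20·q = 146;  20·p + 5·q = 23.
Eliminating q: 5·(row 1) − 20·(row 2) gives 130·p = 5·146 − 20·23 = 270, so p = 27/13.
Then q = (23 − 20·(27/13))/5 = -241/65.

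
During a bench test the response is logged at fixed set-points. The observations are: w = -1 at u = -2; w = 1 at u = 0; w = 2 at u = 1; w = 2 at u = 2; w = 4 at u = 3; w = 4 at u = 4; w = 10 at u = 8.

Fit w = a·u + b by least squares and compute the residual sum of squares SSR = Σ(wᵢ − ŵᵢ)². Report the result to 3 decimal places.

AᵀA·[a, b]ᵀ = Aᵀw reads: 98·a + 16·b = 116;  16·a + 7·b = 22.
(Σu·u = 98, Σu = 16, Σ1 = 7, Σu·w = 116, Σw = 22.)
Eliminating b: 7·(row 1) − 16·(row 2) gives 430·a = 7·116 − 16·22 = 460, so a = 46/43.
Then b = (22 − 16·(46/43))/7 = 30/43.
Residuals: 19/43, 13/43, 10/43, -36/43, 4/43, -42/43, 32/43; SSR = 110/43.

SSR = 2.558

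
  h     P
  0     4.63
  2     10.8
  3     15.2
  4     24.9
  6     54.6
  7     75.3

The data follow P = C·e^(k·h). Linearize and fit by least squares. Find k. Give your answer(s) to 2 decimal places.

k = 0.40

Let Y = ln P. Fitting Y = k·h + ln C by least squares:
Σh = 22.0000, Σ(h)² = 114.0000, Σln P = 18.1698, Σh·ln P = 80.0330.
Equations: 114.0000·k + 22.0000·ln C = 80.0330;  22.0000·k + 6·ln C = 18.1698.
Δ = 114.0000·6 − (22.0000)² = 200.0000; k = (80.0330·6 − 22.0000·18.1698)/200.0000 = 0.40231, ln C = (114.0000·18.1698 − 22.0000·80.0330)/200.0000 = 1.55314.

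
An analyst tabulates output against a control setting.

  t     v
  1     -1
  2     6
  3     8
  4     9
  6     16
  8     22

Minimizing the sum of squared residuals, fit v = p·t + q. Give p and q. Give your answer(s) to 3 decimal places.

Normal-equation sums: Σt·t = 130, Σt = 24, Σ1 = 6.
Moment sums: Σt·v = 343, Σv = 60.
Eliminating q: 6·(row 1) − 24·(row 2) gives 204·p = 6·343 − 24·60 = 618, so p = 103/34.
Then q = (60 − 24·(103/34))/6 = -36/17.

p = 3.029, q = -2.118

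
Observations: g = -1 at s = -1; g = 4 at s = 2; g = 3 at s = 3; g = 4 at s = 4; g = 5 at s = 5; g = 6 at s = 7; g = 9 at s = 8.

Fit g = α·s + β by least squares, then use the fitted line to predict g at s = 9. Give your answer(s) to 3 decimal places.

ĝ = 9.018

The normal system AᵀA·[α, β]ᵀ = Aᵀg is [[168, 28]; [28, 7]]·[α, β]ᵀ = [173, 30]ᵀ.
Eliminating β: 7·(row 1) − 28·(row 2) gives 392·α = 7·173 − 28·30 = 371, so α = 53/56.
Then β = (30 − 28·(53/56))/7 = 1/2.
At s = 9: ĝ = (53/56)·(9) + (1/2)·(1) = 505/56.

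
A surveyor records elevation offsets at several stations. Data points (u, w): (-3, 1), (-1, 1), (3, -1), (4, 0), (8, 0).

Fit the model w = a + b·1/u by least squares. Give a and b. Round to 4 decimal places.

a = 0.0423, b = -1.2614

Entries of MᵀM: Σ1 = 5, Σ1/u = -5/8, Σ1/u·1/u = 749/576.
And Σw = 1, Σ1/u·w = -5/3.
Normal equations: [[5, -5/8]; [-5/8, 749/576]]·[a, b]ᵀ = [1, -5/3]ᵀ.
Δ = 5·(749/576) − (-5/8)² = 55/9.
a = (1·(749/576) − (-5/8)·(-5/3))/(55/9) = 149/3520; b = (5·(-5/3) − (-5/8)·1)/(55/9) = -111/88.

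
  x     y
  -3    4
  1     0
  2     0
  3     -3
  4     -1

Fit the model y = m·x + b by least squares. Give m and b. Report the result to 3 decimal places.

m = -0.856, b = 1.199

Normal-equation sums: Σx·x = 39, Σx = 7, Σ1 = 5.
Moment sums: Σx·y = -25, Σy = 0.
AᵀA·[m, b]ᵀ = Aᵀy becomes [[39, 7]; [7, 5]]·[m, b]ᵀ = [-25, 0]ᵀ.
Eliminating b: 5·(row 1) − 7·(row 2) gives 146·m = 5·(-25) − 7·0 = -125, so m = -125/146.
Then b = (0 − 7·(-125/146))/5 = 175/146.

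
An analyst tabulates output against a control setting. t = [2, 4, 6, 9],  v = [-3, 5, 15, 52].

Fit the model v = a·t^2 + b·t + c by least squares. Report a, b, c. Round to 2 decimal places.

a = 1.00, b = -3.25, c = 0.18

The normal equations are: 8129·a + 1017·b + 137·c = 4820;  1017·a + 137·b + 21·c = 572;  137·a + 21·b + 4·c = 69.
(Σt^2·t^2 = 8129, Σt^2·t = 1017, Σt^2 = 137, Σt·t = 137, Σt = 21, Σ1 = 4, Σt^2·v = 4820, Σt·v = 572, Σv = 69.)
Row-reducing yields a = 3265/3278, b = -10639/3278, c = 287/1639.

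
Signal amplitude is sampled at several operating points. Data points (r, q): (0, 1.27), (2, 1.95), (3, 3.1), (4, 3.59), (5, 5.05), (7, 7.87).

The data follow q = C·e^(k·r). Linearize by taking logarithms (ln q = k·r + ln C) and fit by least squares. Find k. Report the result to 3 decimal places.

Let Y = ln q. Fitting Y = k·r + ln C by least squares:
Σr = 21.0000, Σ(r)² = 103.0000, Σln q = 6.9988, Σr·ln q = 32.3808.
Equations: 103.0000·k + 21.0000·ln C = 32.3808;  21.0000·k + 6·ln C = 6.9988.
Δ = 103.0000·6 − (21.0000)² = 177.0000; k = (32.3808·6 − 21.0000·6.9988)/177.0000 = 0.26728, ln C = (103.0000·6.9988 − 21.0000·32.3808)/177.0000 = 0.23098.

k = 0.267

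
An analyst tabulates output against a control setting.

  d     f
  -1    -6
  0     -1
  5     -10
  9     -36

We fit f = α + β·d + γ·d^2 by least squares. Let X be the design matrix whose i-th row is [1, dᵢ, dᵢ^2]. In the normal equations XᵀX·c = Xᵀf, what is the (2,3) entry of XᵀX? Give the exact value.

853

Row 2 ↔ basis d, column 3 ↔ basis d^2, so (XᵀX)_{2,3} = Σᵢ (d)·(d^2) = (-1)·(1) + (0)·(0) + (5)·(25) + (9)·(81) = 853.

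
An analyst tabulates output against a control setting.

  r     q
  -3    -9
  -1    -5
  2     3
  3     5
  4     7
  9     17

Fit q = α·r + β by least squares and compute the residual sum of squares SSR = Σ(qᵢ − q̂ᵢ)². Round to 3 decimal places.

SSR = 1.893

Entries of XᵀX: Σr·r = 120, Σr = 14, Σ1 = 6.
And Σr·q = 234, Σq = 18.
Determinant 120·6 − 14² = 524.
α = (234·6 − 14·18)/524 = 288/131; β = (120·18 − 14·234)/524 = -279/131.
Residuals: -36/131, -88/131, 96/131, 70/131, 44/131, -86/131; SSR = 248/131.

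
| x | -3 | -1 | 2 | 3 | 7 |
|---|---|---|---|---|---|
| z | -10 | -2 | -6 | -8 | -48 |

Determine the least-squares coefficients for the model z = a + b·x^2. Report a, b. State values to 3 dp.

a = -1.042, b = -0.955

With design matrix A, AᵀA = [[5, 72]; [72, 2580]] and Aᵀz = [-74, -2540]ᵀ.
Eliminating b: 2580·(row 1) − 72·(row 2) gives 7716·a = 2580·(-74) − 72·(-2540) = -8040, so a = -670/643.
Then b = ((-2540) − 72·(-670/643))/2580 = -1843/1929.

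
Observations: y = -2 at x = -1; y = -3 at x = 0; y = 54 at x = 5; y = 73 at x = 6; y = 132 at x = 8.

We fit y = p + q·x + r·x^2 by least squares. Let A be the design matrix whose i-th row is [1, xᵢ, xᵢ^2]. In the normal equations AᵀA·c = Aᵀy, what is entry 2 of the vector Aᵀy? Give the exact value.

Entry 2 ↔ basis x, so (Aᵀy)_{2} = Σᵢ (x)·yᵢ = (-1)·(-2) + (0)·(-3) + (5)·(54) + (6)·(73) + (8)·(132) = 1766.

1766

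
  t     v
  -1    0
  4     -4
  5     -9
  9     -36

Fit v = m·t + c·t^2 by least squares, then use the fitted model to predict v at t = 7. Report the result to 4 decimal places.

The normal system XᵀX·[m, c]ᵀ = Xᵀv is [[123, 917]; [917, 7443]]·[m, c]ᵀ = [-385, -3205]ᵀ.
Eliminating c: 7443·(row 1) − 917·(row 2) gives 74600·m = 7443·(-385) − 917·(-3205) = 73430, so m = 7343/7460.
Then c = ((-3205) − 917·(7343/7460))/7443 = -4117/7460.
At t = 7: v̂ = (7343/7460)·(7) + (-4117/7460)·(49) = -37583/1865.

v̂ = -20.1517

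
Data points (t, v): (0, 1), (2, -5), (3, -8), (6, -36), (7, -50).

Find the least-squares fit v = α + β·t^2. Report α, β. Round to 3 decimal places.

Compute the Gram sums: Σ1 = 5, Σt^2 = 98, Σt^2·t^2 = 3794.
Moment sums: Σv = -98, Σt^2·v = -3838.
So XᵀX·[α, β]ᵀ = Xᵀv: [[5, 98]; [98, 3794]]·[α, β]ᵀ = [-98, -3838]ᵀ.
det = 5·3794 − 98² = 9366.
α = ((-98)·3794 − 98·(-3838))/9366 = 308/669; β = (5·(-3838) − 98·(-98))/9366 = -4793/4683.

α = 0.460, β = -1.023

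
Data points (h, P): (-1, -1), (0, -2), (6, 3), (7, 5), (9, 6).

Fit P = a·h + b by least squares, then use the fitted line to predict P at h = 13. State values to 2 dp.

Sums needed: Σh·h = 167, Σh = 21, Σ1 = 5.
And Σh·P = 108, ΣP = 11.
XᵀX·[a, b]ᵀ = XᵀP becomes [[167, 21]; [21, 5]]·[a, b]ᵀ = [108, 11]ᵀ.
det = 167·5 − 21² = 394.
a = (108·5 − 21·11)/394 = 309/394; b = (167·11 − 21·108)/394 = -431/394.
At h = 13: P̂ = (309/394)·(13) + (-431/394)·(1) = 1793/197.

P̂ = 9.10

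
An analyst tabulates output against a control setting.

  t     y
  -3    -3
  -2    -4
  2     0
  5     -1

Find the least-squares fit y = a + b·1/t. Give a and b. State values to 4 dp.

Sums needed: Σ1 = 4, Σ1/t = -2/15, Σ1/t·1/t = 293/450.
Right-hand side: Σy = -8, Σ1/t·y = 14/5.
Δ = 4·(293/450) − (-2/15)² = 194/75.
a = ((-8)·(293/450) − (-2/15)·(14/5))/(194/75) = -544/291; b = (4·(14/5) − (-2/15)·(-8))/(194/75) = 380/97.

a = -1.8694, b = 3.9175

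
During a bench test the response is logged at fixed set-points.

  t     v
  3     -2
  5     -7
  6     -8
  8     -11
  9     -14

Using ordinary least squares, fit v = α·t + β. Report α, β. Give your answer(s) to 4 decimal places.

α = -1.8684, β = 3.1842

Setting ∂/∂α … = 0 gives: 215·α + 31·β = -303;  31·α + 5·β = -42.
(Σt·t = 215, Σt = 31, Σ1 = 5, Σt·v = -303, Σv = -42.)
det = 215·5 − 31² = 114.
α = ((-303)·5 − 31·(-42))/114 = -71/38; β = (215·(-42) − 31·(-303))/114 = 121/38.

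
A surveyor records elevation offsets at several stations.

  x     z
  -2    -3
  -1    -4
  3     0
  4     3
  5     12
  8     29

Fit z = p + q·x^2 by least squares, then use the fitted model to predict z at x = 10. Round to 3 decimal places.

Forming MᵀM = [[6, 119]; [119, 5075]] and Mᵀz = [37, 2188]ᵀ gives MᵀM·[p, q]ᵀ = Mᵀz.
Δ = 6·5075 − 119² = 16289.
p = (37·5075 − 119·2188)/16289 = -10371/2327; q = (6·2188 − 119·37)/16289 = 8725/16289.
At x = 10: ẑ = (-10371/2327)·(1) + (8725/16289)·(100) = 61531/1253.

ẑ = 49.107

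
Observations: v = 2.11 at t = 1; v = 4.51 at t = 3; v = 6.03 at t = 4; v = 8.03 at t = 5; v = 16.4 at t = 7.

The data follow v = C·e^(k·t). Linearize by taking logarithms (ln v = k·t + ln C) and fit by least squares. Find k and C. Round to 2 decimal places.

k = 0.34, C = 1.55

With ln vᵢ as the transformed response and tᵢ as the regressor:
Σt = 20.0000, Σ(t)² = 100.0000, Σln v = 8.9302, Σt·ln v = 42.4495.
Equations: 100.0000·k + 20.0000·ln C = 42.4495;  20.0000·k + 5·ln C = 8.9302.
Solving (det = 100.0000): k = 0.33643, ln C = 0.44031, so C = exp(0.44031) = 1.55318.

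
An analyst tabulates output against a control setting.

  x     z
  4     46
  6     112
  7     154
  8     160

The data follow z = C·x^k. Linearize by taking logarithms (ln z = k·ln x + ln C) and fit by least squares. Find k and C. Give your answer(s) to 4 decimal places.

Let Y = ln z. Fitting Y = k·ln x + ln C by least squares:
Σln x = 7.2034, Σ(ln x)² = 13.2429, Σln z = 18.6593, Σln x·ln z = 34.1170.
Equations: 13.2429·k + 7.2034·ln C = 34.1170;  7.2034·k + 4·ln C = 18.6593.
Solving (det = 1.0824): k = 1.90121, ln C = 1.24102, so C = exp(1.24102) = 3.45914.

k = 1.9012, C = 3.4591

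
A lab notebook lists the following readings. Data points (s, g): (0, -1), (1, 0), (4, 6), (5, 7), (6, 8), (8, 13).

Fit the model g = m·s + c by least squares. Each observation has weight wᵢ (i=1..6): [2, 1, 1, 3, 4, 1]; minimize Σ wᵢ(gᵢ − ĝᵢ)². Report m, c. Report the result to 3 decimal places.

From the data, Σwᵢ·s·s = 300, Σwᵢ·s = 52, Σwᵢ·1 = 12.
And Σwᵢ·s·g = 425, Σwᵢ·g = 70.
Normal equations: [[300, 52]; [52, 12]]·[m, c]ᵀ = [425, 70]ᵀ.
Eliminating c: 12·(row 1) − 52·(row 2) gives 896·m = 12·425 − 52·70 = 1460, so m = 365/224.
Then c = (70 − 52·(365/224))/12 = -275/224.

m = 1.629, c = -1.228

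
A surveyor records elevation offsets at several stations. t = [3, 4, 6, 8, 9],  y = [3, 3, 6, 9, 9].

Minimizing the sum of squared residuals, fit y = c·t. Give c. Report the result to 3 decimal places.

From the data, Σt·t = 206.
Moment sums: Σt·y = 210.
c = 210/206 = 1.01942.

c = 1.019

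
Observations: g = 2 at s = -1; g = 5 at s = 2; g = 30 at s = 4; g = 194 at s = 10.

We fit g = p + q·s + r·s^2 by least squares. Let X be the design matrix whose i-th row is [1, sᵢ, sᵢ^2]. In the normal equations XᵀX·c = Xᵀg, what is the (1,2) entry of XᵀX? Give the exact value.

Row 1 ↔ basis 1, column 2 ↔ basis s, so (XᵀX)_{1,2} = Σᵢ s = (1)·(-1) + (1)·(2) + (1)·(4) + (1)·(10) = 15.

15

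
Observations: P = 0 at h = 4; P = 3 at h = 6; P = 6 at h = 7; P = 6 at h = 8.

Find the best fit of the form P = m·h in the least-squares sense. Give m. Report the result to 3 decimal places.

Sums needed: Σh·h = 165.
For MᵀP: Σh·P = 108.
MᵀM·[m]ᵀ = MᵀP becomes [[165]]·[m]ᵀ = [108]ᵀ.
m = 108/165 = 0.654545.

m = 0.655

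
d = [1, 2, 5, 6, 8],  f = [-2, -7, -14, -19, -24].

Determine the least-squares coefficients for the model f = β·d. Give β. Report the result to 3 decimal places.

β = -3.015

Setting ∂/∂β … = 0 gives: 130·β = -392.
(Σd·d = 130, Σd·f = -392.)
Hence β = -392 / 130 ≈ -3.01538.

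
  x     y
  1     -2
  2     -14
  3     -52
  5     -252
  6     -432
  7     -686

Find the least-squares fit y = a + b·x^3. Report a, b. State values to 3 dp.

AᵀA·[a, b]ᵀ = Aᵀy reads: 6·a + 720·b = -1438;  720·a + 180724·b = -361628.
(Σ1 = 6, Σx^3 = 720, Σx^3·x^3 = 180724, Σy = -1438, Σx^3·y = -361628.)
det = 6·180724 − 720² = 565944.
a = ((-1438)·180724 − 720·(-361628))/565944 = 61381/70743; b = (6·(-361628) − 720·(-1438))/565944 = -47267/23581.

a = 0.868, b = -2.004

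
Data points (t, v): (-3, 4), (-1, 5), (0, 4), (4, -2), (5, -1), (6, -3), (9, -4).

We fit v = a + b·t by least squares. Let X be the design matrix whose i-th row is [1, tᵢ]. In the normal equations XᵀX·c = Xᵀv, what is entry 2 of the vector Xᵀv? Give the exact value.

Entry 2 ↔ basis t, so (Xᵀv)_{2} = Σᵢ (t)·vᵢ = (-3)·(4) + (-1)·(5) + (0)·(4) + (4)·(-2) + (5)·(-1) + (6)·(-3) + (9)·(-4) = -84.

-84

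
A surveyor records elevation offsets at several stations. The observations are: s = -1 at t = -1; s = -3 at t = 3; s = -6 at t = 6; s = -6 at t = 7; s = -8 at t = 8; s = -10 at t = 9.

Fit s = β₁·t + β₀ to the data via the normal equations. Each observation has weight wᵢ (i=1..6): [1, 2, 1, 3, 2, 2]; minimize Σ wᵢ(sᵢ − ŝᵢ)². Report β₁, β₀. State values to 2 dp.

β₁ = -0.89, β₀ = -0.78

Entries of AᵀWA: Σwᵢ·t·t = 492, Σwᵢ·t = 66, Σwᵢ·1 = 11.
Right-hand side: Σwᵢ·t·s = -487, Σwᵢ·s = -67.
Determinant 492·11 − 66² = 1056.
β₁ = ((-487)·11 − 66·(-67))/1056 = -85/96; β₀ = (492·(-67) − 66·(-487))/1056 = -137/176.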